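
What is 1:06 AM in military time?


01:06

Input: 1:06 AM
AM hour stays: 1


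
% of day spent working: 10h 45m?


44.8%

Time: 645 minutes
Day: 1440 minutes
Percentage = (645/1440) × 100 ≈ 44.8%


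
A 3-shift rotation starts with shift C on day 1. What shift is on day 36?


Shifts: A, B, C
Start: C (index 2)
Day 36: (2 + 36 - 1) mod 3
= 37 mod 3
= 1
Index 1 → shift B

Shift B


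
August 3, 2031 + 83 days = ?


October 25, 2031

Start: August 3, 2031
Add 83 days
August 3 → September 1: 31 - 3 + 1 = 29 days (83 - 29 = 54 left)
September 1 → October 1: 30 - 1 + 1 = 30 days (54 - 30 = 24 left)
October 1 + 24 = October 25, 2031


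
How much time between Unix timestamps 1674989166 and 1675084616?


Difference = 1675084616 - 1674989166 = 95450 seconds
In hours: 95450 / 3600 ≈ 26.5
In days: 95450 / 86400 ≈ 1.10

95450 seconds (26.5 hours / 1.10 days)


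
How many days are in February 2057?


28 days

Month: February (month 2)
February: 28 or 29 (leap year)
2057 leap year? No


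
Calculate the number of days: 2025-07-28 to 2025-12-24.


From July 28, 2025 to December 24, 2025
Rest of July 2025: 31 - 28 = 3
Full months: August 31, September 30, October 31, November 30
Days into December 2025: 24
Total = 3 + 31 + 30 + 31 + 30 + 24 = 149 days

149 days


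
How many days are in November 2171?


Month: November (month 11)
November has 30 days

30 days


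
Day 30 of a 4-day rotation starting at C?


Shifts: A, B, C, D
Start: C (index 2)
Day 30: (2 + 30 - 1) mod 4
= 31 mod 4
= 3
Index 3 → shift D

Shift D


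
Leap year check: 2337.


No

Rules: divisible by 4 AND (not by 100 OR by 400)
2337 ÷ 4 = 584 remainder 1 → not divisible by 4
Not divisible by 4 → not a leap year


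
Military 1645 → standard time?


4:45 PM

Hour: 16
16 - 12 = 4 → PM


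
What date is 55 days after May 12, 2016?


July 6, 2016

Start: May 12, 2016
Add 55 days
May 12 → June 1: 31 - 12 + 1 = 20 days (55 - 20 = 35 left)
June 1 → July 1: 30 - 1 + 1 = 30 days (35 - 30 = 5 left)
July 1 + 5 = July 6, 2016


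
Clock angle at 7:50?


65.0°

Hour hand = 7×30 + 50×0.5 = 235.0°
Minute hand = 50×6 = 300°
Difference = |235.0 - 300| = 65.0°


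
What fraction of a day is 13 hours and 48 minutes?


0.5750 (57.50%)

Total minutes: 13×60 + 48 = 828
Day = 24×60 = 1440 minutes
Fraction = 828/1440 = 0.5750
As a percentage: 828/1440 × 100 = 57.50%


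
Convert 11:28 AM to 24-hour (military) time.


Input: 11:28 AM
AM hour stays: 11

11:28


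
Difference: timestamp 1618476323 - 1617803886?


Difference = 1618476323 - 1617803886 = 672437 seconds
In hours: 672437 / 3600 ≈ 186.8
In days: 672437 / 86400 ≈ 7.78

672437 seconds (186.8 hours / 7.78 days)


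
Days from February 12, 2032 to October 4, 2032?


235 days

From February 12, 2032 to October 4, 2032
Rest of February 2032: 29 - 12 = 17
Full months: March 31, April 30, May 31, June 30, July 31, August 31, September 30
Days into October 2032: 4
Total = 17 + 31 + 30 + 31 + 30 + 31 + 31 + 30 + 4 = 235 days


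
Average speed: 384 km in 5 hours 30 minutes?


Distance: 384 km
Time: 5h 30m = 330 min = 330/60 = 11/2 hours
Speed = 384 ÷ (11/2) = 384 × 2 / 11 = 768/11 ≈ 69.8 km/h

69.8 km/h


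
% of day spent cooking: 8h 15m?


Time: 495 minutes
Day: 1440 minutes
Percentage = (495/1440) × 100 ≈ 34.4%

34.4%


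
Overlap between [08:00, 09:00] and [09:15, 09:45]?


Meeting A: 480-540 (in minutes from midnight)
Meeting B: 555-585
Overlap start = max(480, 555) = 555
Overlap end = min(540, 585) = 540
Overlap = max(0, 540 - 555) = 0 min

0 minutes


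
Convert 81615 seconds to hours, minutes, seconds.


Hours: 81615 ÷ 3600 = 22 remainder 2415
Minutes: 2415 ÷ 60 = 40 remainder 15
Seconds: 15

22h 40m 15s


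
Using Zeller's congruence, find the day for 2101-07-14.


Thursday

Zeller's congruence:
q=14, m=7, k=1, j=21
h = (14 + ⌊13×8/5⌋ + 1 + ⌊1/4⌋ + ⌊21/4⌋ - 2×21) mod 7
= (14 + 20 + 1 + 0 + 5 - 42) mod 7
= -2 mod 7 = 5
h=5 → Thursday


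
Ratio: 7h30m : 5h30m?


15:11 (1.36)

Duration 1: 450 minutes
Duration 2: 330 minutes
Ratio = 450:330
GCD = 30
Simplified = 15:11
As a decimal: 15/11 ≈ 1.36


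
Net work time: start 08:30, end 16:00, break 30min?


7h 0m (420 minutes)

Total time = (16×60+0) - (8×60+30)
= 960 - 510 = 450 min
Minus break: 450 - 30 = 420 min
= 7h 0m


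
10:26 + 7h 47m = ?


18:13

Start: 626 minutes from midnight
Add: 467 minutes
Total: 1093 minutes
Hours: 1093 ÷ 60 = 18 remainder 13


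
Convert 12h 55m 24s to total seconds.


46524 seconds

Hours: 12 × 3600 = 43200
Minutes: 55 × 60 = 3300
Seconds: 24
Total = 43200 + 3300 + 24 = 46524


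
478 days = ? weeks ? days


68 weeks 2 days

Weeks: 478 ÷ 7 = 68 remainder 2


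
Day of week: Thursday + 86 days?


Start: Thursday (index 3)
(3 + 86) mod 7
= 89 mod 7
= 5
Index 5 → Saturday

Saturday


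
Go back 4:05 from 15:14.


11:09

Start: 914 minutes from midnight
Subtract: 245 minutes
Remaining: 914 - 245 = 669
Hours: 11, Minutes: 9


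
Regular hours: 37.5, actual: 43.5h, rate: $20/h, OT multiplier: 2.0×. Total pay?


$990.00

Regular: 37.5h × $20 = $750.00
Overtime: 43.5 - 37.5 = 6.0h
OT pay: 6.0h × $20 × 2.0 = $240.00
Total = $750.00 + $240.00 = $990.00


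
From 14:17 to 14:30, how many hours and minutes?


End time in minutes: 14×60 + 30 = 870
Start time in minutes: 14×60 + 17 = 857
Difference = 870 - 857 = 13 minutes
= 0 hours 13 minutes

0h 13m


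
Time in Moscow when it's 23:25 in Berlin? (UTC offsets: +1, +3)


01:25 (next day)

Time difference = UTC+3 - UTC+1 = +2 hours
New hour = (23 + 2) mod 24
= 25 mod 24 = 1
Minutes unchanged → 01:25; 25 ≥ 24 → next day


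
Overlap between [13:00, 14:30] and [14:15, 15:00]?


Meeting A: 780-870 (in minutes from midnight)
Meeting B: 855-900
Overlap start = max(780, 855) = 855
Overlap end = min(870, 900) = 870
Overlap = max(0, 870 - 855) = 15 min

15 minutes


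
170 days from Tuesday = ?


Thursday

Start: Tuesday (index 1)
(1 + 170) mod 7
= 171 mod 7
= 3
Index 3 → Thursday


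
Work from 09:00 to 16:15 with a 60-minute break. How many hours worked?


6h 15m (375 minutes)

Total time = (16×60+15) - (9×60+0)
= 975 - 540 = 435 min
Minus break: 435 - 60 = 375 min
= 6h 15m


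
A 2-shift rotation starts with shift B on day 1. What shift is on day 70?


Shifts: A, B
Start: B (index 1)
Day 70: (1 + 70 - 1) mod 2
= 70 mod 2
= 0
Index 0 → shift A

Shift A


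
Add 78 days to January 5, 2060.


Start: January 5, 2060
Add 78 days
January 5 → February 1: 31 - 5 + 1 = 27 days (78 - 27 = 51 left)
February 1 → March 1: 29 - 1 + 1 = 29 days (51 - 29 = 22 left)
March 1 + 22 = March 23, 2060

March 23, 2060


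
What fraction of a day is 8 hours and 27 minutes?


0.3521 (35.21%)

Total minutes: 8×60 + 27 = 507
Day = 24×60 = 1440 minutes
Fraction = 507/1440 ≈ 0.3521
As a percentage: 507/1440 × 100 ≈ 35.21%


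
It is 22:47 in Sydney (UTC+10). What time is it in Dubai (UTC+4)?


16:47

Time difference = UTC+4 - UTC+10 = -6 hours
New hour = (22 -6) mod 24
= 16 mod 24 = 16
Minutes unchanged → 16:47


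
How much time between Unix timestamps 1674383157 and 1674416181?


Difference = 1674416181 - 1674383157 = 33024 seconds
In hours: 33024 / 3600 ≈ 9.2
In days: 33024 / 86400 ≈ 0.38

33024 seconds (9.2 hours / 0.38 days)


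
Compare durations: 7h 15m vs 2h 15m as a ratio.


Duration 1: 435 minutes
Duration 2: 135 minutes
Ratio = 435:135
GCD = 15
Simplified = 29:9
As a decimal: 29/9 ≈ 3.22

29:9 (3.22)


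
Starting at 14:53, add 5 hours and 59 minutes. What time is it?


20:52

Start: 893 minutes from midnight
Add: 359 minutes
Total: 1252 minutes
Hours: 1252 ÷ 60 = 20 remainder 52


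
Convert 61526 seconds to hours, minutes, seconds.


Hours: 61526 ÷ 3600 = 17 remainder 326
Minutes: 326 ÷ 60 = 5 remainder 26
Seconds: 26

17h 5m 26s


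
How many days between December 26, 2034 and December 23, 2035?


362 days

From December 26, 2034 to December 23, 2035
Rest of December 2034: 31 - 26 = 5
Full months: January 31, February 2035 28, March 31, April 30, May 31, June 30, July 31, August 31, September 30, October 31, November 30
Days into December 2035: 23
Total = 5 + 31 + 28 + 31 + 30 + 31 + 30 + 31 + 31 + 30 + 31 + 30 + 23 = 362 days


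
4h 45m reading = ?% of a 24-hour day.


19.8%

Time: 285 minutes
Day: 1440 minutes
Percentage = (285/1440) × 100 ≈ 19.8%


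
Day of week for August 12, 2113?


Saturday

Zeller's congruence:
q=12, m=8, k=13, j=21
h = (12 + ⌊13×9/5⌋ + 13 + ⌊13/4⌋ + ⌊21/4⌋ - 2×21) mod 7
= (12 + 23 + 13 + 3 + 5 - 42) mod 7
= 14 mod 7 = 0
h=0 → Saturday


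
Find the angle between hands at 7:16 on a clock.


Hour hand = 7×30 + 16×0.5 = 218.0°
Minute hand = 16×6 = 96°
Difference = |218.0 - 96| = 122.0°

122.0°


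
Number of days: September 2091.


30 days

Month: September (month 9)
September has 30 days


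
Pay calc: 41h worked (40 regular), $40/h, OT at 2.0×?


Regular: 40h × $40 = $1600.00
Overtime: 41 - 40 = 1h
OT pay: 1h × $40 × 2.0 = $80.00
Total = $1600.00 + $80.00 = $1680.00

$1680.00


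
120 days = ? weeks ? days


Weeks: 120 ÷ 7 = 17 remainder 1

17 weeks 1 days


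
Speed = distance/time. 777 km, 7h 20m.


106.0 km/h

Distance: 777 km
Time: 7h 20m = 440 min = 440/60 = 22/3 hours
Speed = 777 ÷ (22/3) = 777 × 3 / 22 = 2331/22 ≈ 106.0 km/h


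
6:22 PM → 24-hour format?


Input: 6:22 PM
PM: 6 + 12 = 18

18:22


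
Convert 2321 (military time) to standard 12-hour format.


Hour: 23
23 - 12 = 11 → PM

11:21 PM


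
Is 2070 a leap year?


Rules: divisible by 4 AND (not by 100 OR by 400)
2070 ÷ 4 = 517 remainder 2 → not divisible by 4
Not divisible by 4 → not a leap year

No


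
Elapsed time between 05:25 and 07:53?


End time in minutes: 7×60 + 53 = 473
Start time in minutes: 5×60 + 25 = 325
Difference = 473 - 325 = 148 minutes
= 2 hours 28 minutes

2h 28m


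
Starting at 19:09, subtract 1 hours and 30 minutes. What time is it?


Start: 1149 minutes from midnight
Subtract: 90 minutes
Remaining: 1149 - 90 = 1059
Hours: 17, Minutes: 39

17:39


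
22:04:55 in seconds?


79495 seconds

Hours: 22 × 3600 = 79200
Minutes: 4 × 60 = 240
Seconds: 55
Total = 79200 + 240 + 55 = 79495


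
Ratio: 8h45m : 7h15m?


Duration 1: 525 minutes
Duration 2: 435 minutes
Ratio = 525:435
GCD = 15
Simplified = 35:29
As a decimal: 35/29 ≈ 1.21

35:29 (1.21)


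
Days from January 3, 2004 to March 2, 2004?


From January 3, 2004 to March 2, 2004
Rest of January 2004: 31 - 3 = 28
Full months: February 2004 29
Days into March 2004: 2
Total = 28 + 29 + 2 = 59 days

59 days


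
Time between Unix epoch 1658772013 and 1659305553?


Difference = 1659305553 - 1658772013 = 533540 seconds
In hours: 533540 / 3600 ≈ 148.2
In days: 533540 / 86400 ≈ 6.18

533540 seconds (148.2 hours / 6.18 days)


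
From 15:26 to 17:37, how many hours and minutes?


2h 11m

End time in minutes: 17×60 + 37 = 1057
Start time in minutes: 15×60 + 26 = 926
Difference = 1057 - 926 = 131 minutes
= 2 hours 11 minutes


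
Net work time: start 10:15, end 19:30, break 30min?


Total time = (19×60+30) - (10×60+15)
= 1170 - 615 = 555 min
Minus break: 555 - 30 = 525 min
= 8h 45m

8h 45m (525 minutes)


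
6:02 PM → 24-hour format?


Input: 6:02 PM
PM: 6 + 12 = 18

18:02


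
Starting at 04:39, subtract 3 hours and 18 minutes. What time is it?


01:21

Start: 279 minutes from midnight
Subtract: 198 minutes
Remaining: 279 - 198 = 81
Hours: 1, Minutes: 21


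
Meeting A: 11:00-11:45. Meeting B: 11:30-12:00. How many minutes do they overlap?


15 minutes

Meeting A: 660-705 (in minutes from midnight)
Meeting B: 690-720
Overlap start = max(660, 690) = 690
Overlap end = min(705, 720) = 705
Overlap = max(0, 705 - 690) = 15 min


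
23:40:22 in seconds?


85222 seconds

Hours: 23 × 3600 = 82800
Minutes: 40 × 60 = 2400
Seconds: 22
Total = 82800 + 2400 + 22 = 85222


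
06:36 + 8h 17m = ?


14:53

Start: 396 minutes from midnight
Add: 497 minutes
Total: 893 minutes
Hours: 893 ÷ 60 = 14 remainder 53


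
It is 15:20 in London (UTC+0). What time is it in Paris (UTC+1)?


16:20

Time difference = UTC+1 - UTC+0 = +1 hours
New hour = (15 + 1) mod 24
= 16 mod 24 = 16
Minutes unchanged → 16:20


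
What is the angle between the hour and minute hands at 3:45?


Hour hand = 3×30 + 45×0.5 = 112.5°
Minute hand = 45×6 = 270°
Difference = |112.5 - 270| = 157.5°

157.5°


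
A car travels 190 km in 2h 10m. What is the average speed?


87.7 km/h

Distance: 190 km
Time: 2h 10m = 130 min = 130/60 = 13/6 hours
Speed = 190 ÷ (13/6) = 190 × 6 / 13 = 1140/13 ≈ 87.7 km/h


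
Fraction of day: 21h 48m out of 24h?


0.9083 (90.83%)

Total minutes: 21×60 + 48 = 1308
Day = 24×60 = 1440 minutes
Fraction = 1308/1440 ≈ 0.9083
As a percentage: 1308/1440 × 100 ≈ 90.83%


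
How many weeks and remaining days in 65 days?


Weeks: 65 ÷ 7 = 9 remainder 2

9 weeks 2 days


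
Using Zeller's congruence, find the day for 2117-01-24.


Sunday

Zeller's congruence:
q=24, m=13, k=16, j=21
h = (24 + ⌊13×14/5⌋ + 16 + ⌊16/4⌋ + ⌊21/4⌋ - 2×21) mod 7
= (24 + 36 + 16 + 4 + 5 - 42) mod 7
= 43 mod 7 = 1
h=1 → Sunday


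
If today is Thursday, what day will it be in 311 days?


Sunday

Start: Thursday (index 3)
(3 + 311) mod 7
= 314 mod 7
= 6
Index 6 → Sunday


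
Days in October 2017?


Month: October (month 10)
October has 31 days

31 days


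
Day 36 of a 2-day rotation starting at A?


Shifts: A, B
Start: A (index 0)
Day 36: (0 + 36 - 1) mod 2
= 35 mod 2
= 1
Index 1 → shift B

Shift B


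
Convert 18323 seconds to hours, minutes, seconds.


5h 5m 23s

Hours: 18323 ÷ 3600 = 5 remainder 323
Minutes: 323 ÷ 60 = 5 remainder 23
Seconds: 23


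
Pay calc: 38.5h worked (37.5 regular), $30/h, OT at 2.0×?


Regular: 37.5h × $30 = $1125.00
Overtime: 38.5 - 37.5 = 1.0h
OT pay: 1.0h × $30 × 2.0 = $60.00
Total = $1125.00 + $60.00 = $1185.00

$1185.00


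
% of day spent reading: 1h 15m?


Time: 75 minutes
Day: 1440 minutes
Percentage = (75/1440) × 100 ≈ 5.2%

5.2%


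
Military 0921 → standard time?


Hour: 9
9 < 12 → AM

9:21 AM


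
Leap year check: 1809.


Rules: divisible by 4 AND (not by 100 OR by 400)
1809 ÷ 4 = 452 remainder 1 → not divisible by 4
Not divisible by 4 → not a leap year

No


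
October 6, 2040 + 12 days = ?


October 18, 2040

Start: October 6, 2040
Add 12 days
October 6 + 12 = October 18, 2040


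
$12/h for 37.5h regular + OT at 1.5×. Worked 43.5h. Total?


Regular: 37.5h × $12 = $450.00
Overtime: 43.5 - 37.5 = 6.0h
OT pay: 6.0h × $12 × 1.5 = $108.00
Total = $450.00 + $108.00 = $558.00

$558.00


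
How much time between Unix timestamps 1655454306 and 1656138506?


Difference = 1656138506 - 1655454306 = 684200 seconds
In hours: 684200 / 3600 ≈ 190.1
In days: 684200 / 86400 ≈ 7.92

684200 seconds (190.1 hours / 7.92 days)


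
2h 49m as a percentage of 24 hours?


Total minutes: 2×60 + 49 = 169
Day = 24×60 = 1440 minutes
Fraction = 169/1440 ≈ 0.1174
As a percentage: 169/1440 × 100 ≈ 11.74%

0.1174 (11.74%)


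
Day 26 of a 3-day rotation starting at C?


Shifts: A, B, C
Start: C (index 2)
Day 26: (2 + 26 - 1) mod 3
= 27 mod 3
= 0
Index 0 → shift A

Shift A


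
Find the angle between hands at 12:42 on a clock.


129.0°

Hour hand (12 ≡ 0 on the dial): 0×30 + 42×0.5 = 21.0°
Minute hand = 42×6 = 252°
Difference = |21.0 - 252| = 231.0°
Since > 180°: 360 - 231.0 = 129.0°


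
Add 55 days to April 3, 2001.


May 28, 2001

Start: April 3, 2001
Add 55 days
April 3 → May 1: 30 - 3 + 1 = 28 days (55 - 28 = 27 left)
May 1 + 27 = May 28, 2001


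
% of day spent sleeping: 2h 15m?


Time: 135 minutes
Day: 1440 minutes
Percentage = (135/1440) × 100 ≈ 9.4%

9.4%


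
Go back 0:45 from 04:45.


04:00

Start: 285 minutes from midnight
Subtract: 45 minutes
Remaining: 285 - 45 = 240
Hours: 4, Minutes: 0


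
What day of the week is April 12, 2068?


Zeller's congruence:
q=12, m=4, k=68, j=20
h = (12 + ⌊13×5/5⌋ + 68 + ⌊68/4⌋ + ⌊20/4⌋ - 2×20) mod 7
= (12 + 13 + 68 + 17 + 5 - 40) mod 7
= 75 mod 7 = 5
h=5 → Thursday

Thursday


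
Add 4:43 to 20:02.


Start: 1202 minutes from midnight
Add: 283 minutes
Total: 1485 minutes
Hours: 1485 ÷ 60 = 24 remainder 45
24 ≥ 24 → 24 - 24 = 0 (next day)

00:45 (next day)


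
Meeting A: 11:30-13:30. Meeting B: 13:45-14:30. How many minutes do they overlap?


Meeting A: 690-810 (in minutes from midnight)
Meeting B: 825-870
Overlap start = max(690, 825) = 825
Overlap end = min(810, 870) = 810
Overlap = max(0, 810 - 825) = 0 min

0 minutes


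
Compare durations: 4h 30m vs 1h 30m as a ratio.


3:1 (3.00)

Duration 1: 270 minutes
Duration 2: 90 minutes
Ratio = 270:90
GCD = 90
Simplified = 3:1
As a decimal: 3/1 = 3.00


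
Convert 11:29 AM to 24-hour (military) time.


Input: 11:29 AM
AM hour stays: 11

11:29


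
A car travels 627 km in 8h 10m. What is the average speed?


Distance: 627 km
Time: 8h 10m = 490 min = 490/60 = 49/6 hours
Speed = 627 ÷ (49/6) = 627 × 6 / 49 = 3762/49 ≈ 76.8 km/h

76.8 km/h


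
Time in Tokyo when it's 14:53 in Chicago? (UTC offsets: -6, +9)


05:53 (next day)

Time difference = UTC+9 - UTC-6 = +15 hours
New hour = (14 + 15) mod 24
= 29 mod 24 = 5
Minutes unchanged → 05:53; 29 ≥ 24 → next day


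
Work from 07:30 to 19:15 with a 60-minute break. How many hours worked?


10h 45m (645 minutes)

Total time = (19×60+15) - (7×60+30)
= 1155 - 450 = 705 min
Minus break: 705 - 60 = 645 min
= 10h 45m


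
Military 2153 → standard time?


Hour: 21
21 - 12 = 9 → PM

9:53 PM


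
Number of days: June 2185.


30 days

Month: June (month 6)
June has 30 days


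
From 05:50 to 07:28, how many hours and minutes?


End time in minutes: 7×60 + 28 = 448
Start time in minutes: 5×60 + 50 = 350
Difference = 448 - 350 = 98 minutes
= 1 hours 38 minutes

1h 38m


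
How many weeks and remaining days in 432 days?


61 weeks 5 days

Weeks: 432 ÷ 7 = 61 remainder 5


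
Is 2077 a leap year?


Rules: divisible by 4 AND (not by 100 OR by 400)
2077 ÷ 4 = 519 remainder 1 → not divisible by 4
Not divisible by 4 → not a leap year

No


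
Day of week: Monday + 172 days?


Friday

Start: Monday (index 0)
(0 + 172) mod 7
= 172 mod 7
= 4
Index 4 → Friday


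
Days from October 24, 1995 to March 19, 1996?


147 days

From October 24, 1995 to March 19, 1996
Rest of October 1995: 31 - 24 = 7
Full months: November 30, December 31, January 31, February 1996 29
Days into March 1996: 19
Total = 7 + 30 + 31 + 31 + 29 + 19 = 147 days


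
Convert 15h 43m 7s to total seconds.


Hours: 15 × 3600 = 54000
Minutes: 43 × 60 = 2580
Seconds: 7
Total = 54000 + 2580 + 7 = 56587

56587 seconds


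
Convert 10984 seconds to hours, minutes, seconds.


Hours: 10984 ÷ 3600 = 3 remainder 184
Minutes: 184 ÷ 60 = 3 remainder 4
Seconds: 4

3h 3m 4s


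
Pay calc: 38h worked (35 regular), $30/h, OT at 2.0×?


Regular: 35h × $30 = $1050.00
Overtime: 38 - 35 = 3h
OT pay: 3h × $30 × 2.0 = $180.00
Total = $1050.00 + $180.00 = $1230.00

$1230.00


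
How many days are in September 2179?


Month: September (month 9)
September has 30 days

30 days


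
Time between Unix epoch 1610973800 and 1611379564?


Difference = 1611379564 - 1610973800 = 405764 seconds
In hours: 405764 / 3600 ≈ 112.7
In days: 405764 / 86400 ≈ 4.70

405764 seconds (112.7 hours / 4.70 days)


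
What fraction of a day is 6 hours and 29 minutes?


Total minutes: 6×60 + 29 = 389
Day = 24×60 = 1440 minutes
Fraction = 389/1440 ≈ 0.2701
As a percentage: 389/1440 × 100 ≈ 27.01%

0.2701 (27.01%)


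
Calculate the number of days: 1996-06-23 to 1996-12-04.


164 days

From June 23, 1996 to December 4, 1996
Rest of June 1996: 30 - 23 = 7
Full months: July 31, August 31, September 30, October 31, November 30
Days into December 1996: 4
Total = 7 + 31 + 31 + 30 + 31 + 30 + 4 = 164 days


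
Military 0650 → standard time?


6:50 AM

Hour: 6
6 < 12 → AM


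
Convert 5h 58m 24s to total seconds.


Hours: 5 × 3600 = 18000
Minutes: 58 × 60 = 3480
Seconds: 24
Total = 18000 + 3480 + 24 = 21504

21504 seconds


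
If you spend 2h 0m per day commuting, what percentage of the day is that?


8.3%

Time: 120 minutes
Day: 1440 minutes
Percentage = (120/1440) × 100 ≈ 8.3%


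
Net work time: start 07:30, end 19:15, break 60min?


Total time = (19×60+15) - (7×60+30)
= 1155 - 450 = 705 min
Minus break: 705 - 60 = 645 min
= 10h 45m

10h 45m (645 minutes)


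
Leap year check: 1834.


Rules: divisible by 4 AND (not by 100 OR by 400)
1834 ÷ 4 = 458 remainder 2 → not divisible by 4
Not divisible by 4 → not a leap year

No


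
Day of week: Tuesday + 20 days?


Start: Tuesday (index 1)
(1 + 20) mod 7
= 21 mod 7
= 0
Index 0 → Monday

Monday


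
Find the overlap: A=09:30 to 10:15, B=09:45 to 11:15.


Meeting A: 570-615 (in minutes from midnight)
Meeting B: 585-675
Overlap start = max(570, 585) = 585
Overlap end = min(615, 675) = 615
Overlap = max(0, 615 - 585) = 30 min

30 minutes


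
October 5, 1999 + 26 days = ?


Start: October 5, 1999
Add 26 days
October 5 + 26 = October 31, 1999

October 31, 1999


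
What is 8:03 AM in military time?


08:03

Input: 8:03 AM
AM hour stays: 8


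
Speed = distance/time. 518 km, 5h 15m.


98.7 km/h

Distance: 518 km
Time: 5h 15m = 315 min = 315/60 = 21/4 hours
Speed = 518 ÷ (21/4) = 518 × 4 / 21 = 2072/21 ≈ 98.7 km/h


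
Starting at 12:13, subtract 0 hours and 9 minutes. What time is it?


12:04

Start: 733 minutes from midnight
Subtract: 9 minutes
Remaining: 733 - 9 = 724
Hours: 12, Minutes: 4


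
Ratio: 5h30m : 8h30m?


11:17 (0.65)

Duration 1: 330 minutes
Duration 2: 510 minutes
Ratio = 330:510
GCD = 30
Simplified = 11:17
As a decimal: 11/17 ≈ 0.65


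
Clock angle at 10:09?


Hour hand = 10×30 + 9×0.5 = 304.5°
Minute hand = 9×6 = 54°
Difference = |304.5 - 54| = 250.5°
Since > 180°: 360 - 250.5 = 109.5°

109.5°


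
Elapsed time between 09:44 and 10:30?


End time in minutes: 10×60 + 30 = 630
Start time in minutes: 9×60 + 44 = 584
Difference = 630 - 584 = 46 minutes
= 0 hours 46 minutes

0h 46m


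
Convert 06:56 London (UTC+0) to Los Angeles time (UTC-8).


22:56 (previous day)

Time difference = UTC-8 - UTC+0 = -8 hours
New hour = (6 -8) mod 24
= -2 mod 24 = 22
Minutes unchanged → 22:56; -2 < 0 → previous day


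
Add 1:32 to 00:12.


01:44

Start: 12 minutes from midnight
Add: 92 minutes
Total: 104 minutes
Hours: 104 ÷ 60 = 1 remainder 44


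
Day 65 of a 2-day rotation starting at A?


Shifts: A, B
Start: A (index 0)
Day 65: (0 + 65 - 1) mod 2
= 64 mod 2
= 0
Index 0 → shift A

Shift A


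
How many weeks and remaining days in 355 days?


Weeks: 355 ÷ 7 = 50 remainder 5

50 weeks 5 days


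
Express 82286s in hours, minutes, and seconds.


Hours: 82286 ÷ 3600 = 22 remainder 3086
Minutes: 3086 ÷ 60 = 51 remainder 26
Seconds: 26

22h 51m 26s


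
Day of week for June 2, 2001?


Saturday

Zeller's congruence:
q=2, m=6, k=1, j=20
h = (2 + ⌊13×7/5⌋ + 1 + ⌊1/4⌋ + ⌊20/4⌋ - 2×20) mod 7
= (2 + 18 + 1 + 0 + 5 - 40) mod 7
= -14 mod 7 = 0
h=0 → Saturday


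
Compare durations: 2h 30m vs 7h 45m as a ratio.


10:31 (0.32)

Duration 1: 150 minutes
Duration 2: 465 minutes
Ratio = 150:465
GCD = 15
Simplified = 10:31
As a decimal: 10/31 ≈ 0.32


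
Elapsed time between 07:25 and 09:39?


End time in minutes: 9×60 + 39 = 579
Start time in minutes: 7×60 + 25 = 445
Difference = 579 - 445 = 134 minutes
= 2 hours 14 minutes

2h 14m


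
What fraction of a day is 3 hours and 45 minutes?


Total minutes: 3×60 + 45 = 225
Day = 24×60 = 1440 minutes
Fraction = 225/1440 ≈ 0.1563
As a percentage: 225/1440 × 100 ≈ 15.63%

0.1563 (15.63%)


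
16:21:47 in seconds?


Hours: 16 × 3600 = 57600
Minutes: 21 × 60 = 1260
Seconds: 47
Total = 57600 + 1260 + 47 = 58907

58907 seconds


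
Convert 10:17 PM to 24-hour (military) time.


Input: 10:17 PM
PM: 10 + 12 = 22

22:17


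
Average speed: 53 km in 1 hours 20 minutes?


Distance: 53 km
Time: 1h 20m = 80 min = 80/60 = 4/3 hours
Speed = 53 ÷ (4/3) = 53 × 3 / 4 = 159/4 ≈ 39.8 km/h

39.8 km/h


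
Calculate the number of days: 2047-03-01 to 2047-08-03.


From March 1, 2047 to August 3, 2047
Rest of March 2047: 31 - 1 = 30
Full months: April 30, May 31, June 30, July 31
Days into August 2047: 3
Total = 30 + 30 + 31 + 30 + 31 + 3 = 155 days

155 days


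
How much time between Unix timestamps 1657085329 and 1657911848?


826519 seconds (229.6 hours / 9.57 days)

Difference = 1657911848 - 1657085329 = 826519 seconds
In hours: 826519 / 3600 ≈ 229.6
In days: 826519 / 86400 ≈ 9.57


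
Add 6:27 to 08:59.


15:26

Start: 539 minutes from midnight
Add: 387 minutes
Total: 926 minutes
Hours: 926 ÷ 60 = 15 remainder 26


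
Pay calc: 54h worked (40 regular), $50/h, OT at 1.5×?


$3050.00

Regular: 40h × $50 = $2000.00
Overtime: 54 - 40 = 14h
OT pay: 14h × $50 × 1.5 = $1050.00
Total = $2000.00 + $1050.00 = $3050.00


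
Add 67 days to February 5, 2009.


Start: February 5, 2009
Add 67 days
February 5 → March 1: 28 - 5 + 1 = 24 days (67 - 24 = 43 left)
March 1 → April 1: 31 - 1 + 1 = 31 days (43 - 31 = 12 left)
April 1 + 12 = April 13, 2009

April 13, 2009


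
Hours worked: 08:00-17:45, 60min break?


Total time = (17×60+45) - (8×60+0)
= 1065 - 480 = 585 min
Minus break: 585 - 60 = 525 min
= 8h 45m

8h 45m (525 minutes)


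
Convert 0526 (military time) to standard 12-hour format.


Hour: 5
5 < 12 → AM

5:26 AM


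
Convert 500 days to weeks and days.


71 weeks 3 days

Weeks: 500 ÷ 7 = 71 remainder 3


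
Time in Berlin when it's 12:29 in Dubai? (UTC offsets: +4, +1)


Time difference = UTC+1 - UTC+4 = -3 hours
New hour = (12 -3) mod 24
= 9 mod 24 = 9
Minutes unchanged → 09:29

09:29


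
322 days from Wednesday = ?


Wednesday

Start: Wednesday (index 2)
(2 + 322) mod 7
= 324 mod 7
= 2
Index 2 → Wednesday


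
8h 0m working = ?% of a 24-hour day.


Time: 480 minutes
Day: 1440 minutes
Percentage = (480/1440) × 100 ≈ 33.3%

33.3%


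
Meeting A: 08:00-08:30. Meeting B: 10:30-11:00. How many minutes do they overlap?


Meeting A: 480-510 (in minutes from midnight)
Meeting B: 630-660
Overlap start = max(480, 630) = 630
Overlap end = min(510, 660) = 510
Overlap = max(0, 510 - 630) = 0 min

0 minutes


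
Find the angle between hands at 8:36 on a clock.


42.0°

Hour hand = 8×30 + 36×0.5 = 258.0°
Minute hand = 36×6 = 216°
Difference = |258.0 - 216| = 42.0°


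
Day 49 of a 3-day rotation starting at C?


Shifts: A, B, C
Start: C (index 2)
Day 49: (2 + 49 - 1) mod 3
= 50 mod 3
= 2
Index 2 → shift C

Shift C


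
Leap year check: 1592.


Rules: divisible by 4 AND (not by 100 OR by 400)
1592 ÷ 4 = 398 exactly → divisible by 4
1592 ÷ 100 = 15 remainder 92 → not divisible by 100
Divisible by 4 but not by 100 → leap year

Yes


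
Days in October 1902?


31 days

Month: October (month 10)
October has 31 days


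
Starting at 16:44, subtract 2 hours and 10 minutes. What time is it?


14:34

Start: 1004 minutes from midnight
Subtract: 130 minutes
Remaining: 1004 - 130 = 874
Hours: 14, Minutes: 34


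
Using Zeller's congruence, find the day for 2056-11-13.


Zeller's congruence:
q=13, m=11, k=56, j=20
h = (13 + ⌊13×12/5⌋ + 56 + ⌊56/4⌋ + ⌊20/4⌋ - 2×20) mod 7
= (13 + 31 + 56 + 14 + 5 - 40) mod 7
= 79 mod 7 = 2
h=2 → Monday

Monday


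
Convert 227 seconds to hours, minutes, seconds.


0h 3m 47s

Hours: 227 ÷ 3600 = 0 remainder 227
Minutes: 227 ÷ 60 = 3 remainder 47
Seconds: 47


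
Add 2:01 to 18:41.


20:42

Start: 1121 minutes from midnight
Add: 121 minutes
Total: 1242 minutes
Hours: 1242 ÷ 60 = 20 remainder 42


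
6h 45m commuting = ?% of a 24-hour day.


Time: 405 minutes
Day: 1440 minutes
Percentage = (405/1440) × 100 ≈ 28.1%

28.1%


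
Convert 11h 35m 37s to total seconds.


Hours: 11 × 3600 = 39600
Minutes: 35 × 60 = 2100
Seconds: 37
Total = 39600 + 2100 + 37 = 41737

41737 seconds


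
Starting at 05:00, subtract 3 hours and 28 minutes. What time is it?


01:32

Start: 300 minutes from midnight
Subtract: 208 minutes
Remaining: 300 - 208 = 92
Hours: 1, Minutes: 32


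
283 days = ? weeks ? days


40 weeks 3 days

Weeks: 283 ÷ 7 = 40 remainder 3


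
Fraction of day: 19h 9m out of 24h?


0.7979 (79.79%)

Total minutes: 19×60 + 9 = 1149
Day = 24×60 = 1440 minutes
Fraction = 1149/1440 ≈ 0.7979
As a percentage: 1149/1440 × 100 ≈ 79.79%


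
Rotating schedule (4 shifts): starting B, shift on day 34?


Shifts: A, B, C, D
Start: B (index 1)
Day 34: (1 + 34 - 1) mod 4
= 34 mod 4
= 2
Index 2 → shift C

Shift C


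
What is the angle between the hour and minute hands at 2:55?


Hour hand = 2×30 + 55×0.5 = 87.5°
Minute hand = 55×6 = 330°
Difference = |87.5 - 330| = 242.5°
Since > 180°: 360 - 242.5 = 117.5°

117.5°


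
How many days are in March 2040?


Month: March (month 3)
March has 31 days

31 days


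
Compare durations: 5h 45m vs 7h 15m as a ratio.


23:29 (0.79)

Duration 1: 345 minutes
Duration 2: 435 minutes
Ratio = 345:435
GCD = 15
Simplified = 23:29
As a decimal: 23/29 ≈ 0.79


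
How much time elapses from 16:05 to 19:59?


3h 54m

End time in minutes: 19×60 + 59 = 1199
Start time in minutes: 16×60 + 5 = 965
Difference = 1199 - 965 = 234 minutes
= 3 hours 54 minutes


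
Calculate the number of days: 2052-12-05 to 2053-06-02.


From December 5, 2052 to June 2, 2053
Rest of December 2052: 31 - 5 = 26
Full months: January 31, February 2053 28, March 31, April 30, May 31
Days into June 2053: 2
Total = 26 + 31 + 28 + 31 + 30 + 31 + 2 = 179 days

179 days


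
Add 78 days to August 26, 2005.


November 12, 2005

Start: August 26, 2005
Add 78 days
August 26 → September 1: 31 - 26 + 1 = 6 days (78 - 6 = 72 left)
September 1 → October 1: 30 - 1 + 1 = 30 days (72 - 30 = 42 left)
October 1 → November 1: 31 - 1 + 1 = 31 days (42 - 31 = 11 left)
November 1 + 11 = November 12, 2005


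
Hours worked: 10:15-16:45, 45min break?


5h 45m (345 minutes)

Total time = (16×60+45) - (10×60+15)
= 1005 - 615 = 390 min
Minus break: 390 - 45 = 345 min
= 5h 45m


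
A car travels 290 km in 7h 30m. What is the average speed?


Distance: 290 km
Time: 7h 30m = 450 min = 450/60 = 15/2 hours
Speed = 290 ÷ (15/2) = 290 × 2 / 15 = 580/15 ≈ 38.7 km/h

38.7 km/h


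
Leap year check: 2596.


Yes

Rules: divisible by 4 AND (not by 100 OR by 400)
2596 ÷ 4 = 649 exactly → divisible by 4
2596 ÷ 100 = 25 remainder 96 → not divisible by 100
Divisible by 4 but not by 100 → leap year


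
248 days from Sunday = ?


Start: Sunday (index 6)
(6 + 248) mod 7
= 254 mod 7
= 2
Index 2 → Wednesday

Wednesday


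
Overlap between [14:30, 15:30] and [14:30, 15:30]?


Meeting A: 870-930 (in minutes from midnight)
Meeting B: 870-930
Overlap start = max(870, 870) = 870
Overlap end = min(930, 930) = 930
Overlap = max(0, 930 - 870) = 60 min

60 minutes


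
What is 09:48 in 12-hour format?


9:48 AM

Hour: 9
9 < 12 → AM


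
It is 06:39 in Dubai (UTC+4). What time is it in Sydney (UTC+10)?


Time difference = UTC+10 - UTC+4 = +6 hours
New hour = (6 + 6) mod 24
= 12 mod 24 = 12
Minutes unchanged → 12:39

12:39


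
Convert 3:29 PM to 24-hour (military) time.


15:29

Input: 3:29 PM
PM: 3 + 12 = 15


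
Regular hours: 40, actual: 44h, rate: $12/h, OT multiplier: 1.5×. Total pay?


Regular: 40h × $12 = $480.00
Overtime: 44 - 40 = 4h
OT pay: 4h × $12 × 1.5 = $72.00
Total = $480.00 + $72.00 = $552.00

$552.00


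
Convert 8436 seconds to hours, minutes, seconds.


Hours: 8436 ÷ 3600 = 2 remainder 1236
Minutes: 1236 ÷ 60 = 20 remainder 36
Seconds: 36

2h 20m 36s


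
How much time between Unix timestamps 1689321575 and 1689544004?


Difference = 1689544004 - 1689321575 = 222429 seconds
In hours: 222429 / 3600 ≈ 61.8
In days: 222429 / 86400 ≈ 2.57

222429 seconds (61.8 hours / 2.57 days)


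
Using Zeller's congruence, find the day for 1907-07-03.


Wednesday

Zeller's congruence:
q=3, m=7, k=7, j=19
h = (3 + ⌊13×8/5⌋ + 7 + ⌊7/4⌋ + ⌊19/4⌋ - 2×19) mod 7
= (3 + 20 + 7 + 1 + 4 - 38) mod 7
= -3 mod 7 = 4
h=4 → Wednesday


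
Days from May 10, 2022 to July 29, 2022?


From May 10, 2022 to July 29, 2022
Rest of May 2022: 31 - 10 = 21
Full months: June 30
Days into July 2022: 29
Total = 21 + 30 + 29 = 80 days

80 days


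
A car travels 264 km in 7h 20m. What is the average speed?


Distance: 264 km
Time: 7h 20m = 440 min = 440/60 = 22/3 hours
Speed = 264 ÷ (22/3) = 264 × 3 / 22 = 792/22 = 36.0 km/h

36.0 km/h


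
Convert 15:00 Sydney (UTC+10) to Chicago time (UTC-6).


Time difference = UTC-6 - UTC+10 = -16 hours
New hour = (15 -16) mod 24
= -1 mod 24 = 23
Minutes unchanged → 23:00; -1 < 0 → previous day

23:00 (previous day)


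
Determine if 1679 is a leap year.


No

Rules: divisible by 4 AND (not by 100 OR by 400)
1679 ÷ 4 = 419 remainder 3 → not divisible by 4
Not divisible by 4 → not a leap year


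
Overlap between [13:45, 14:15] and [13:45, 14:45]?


30 minutes

Meeting A: 825-855 (in minutes from midnight)
Meeting B: 825-885
Overlap start = max(825, 825) = 825
Overlap end = min(855, 885) = 855
Overlap = max(0, 855 - 825) = 30 min


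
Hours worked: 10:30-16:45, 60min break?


Total time = (16×60+45) - (10×60+30)
= 1005 - 630 = 375 min
Minus break: 375 - 60 = 315 min
= 5h 15m

5h 15m (315 minutes)


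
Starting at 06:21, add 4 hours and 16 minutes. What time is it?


Start: 381 minutes from midnight
Add: 256 minutes
Total: 637 minutes
Hours: 637 ÷ 60 = 10 remainder 37

10:37


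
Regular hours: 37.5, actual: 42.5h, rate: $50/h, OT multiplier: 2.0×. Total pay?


Regular: 37.5h × $50 = $1875.00
Overtime: 42.5 - 37.5 = 5.0h
OT pay: 5.0h × $50 × 2.0 = $500.00
Total = $1875.00 + $500.00 = $2375.00

$2375.00


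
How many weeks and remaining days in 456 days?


65 weeks 1 days

Weeks: 456 ÷ 7 = 65 remainder 1


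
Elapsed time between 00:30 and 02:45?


2h 15m

End time in minutes: 2×60 + 45 = 165
Start time in minutes: 0×60 + 30 = 30
Difference = 165 - 30 = 135 minutes
= 2 hours 15 minutes


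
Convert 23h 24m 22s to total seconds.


Hours: 23 × 3600 = 82800
Minutes: 24 × 60 = 1440
Seconds: 22
Total = 82800 + 1440 + 22 = 84262

84262 seconds


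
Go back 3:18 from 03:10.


23:52

Start: 190 minutes from midnight
Subtract: 198 minutes
Remaining: 190 - 198 = -8
Negative → add 24×60 = 1432
Hours: 23, Minutes: 52


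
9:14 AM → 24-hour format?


Input: 9:14 AM
AM hour stays: 9

09:14


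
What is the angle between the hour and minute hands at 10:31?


129.5°

Hour hand = 10×30 + 31×0.5 = 315.5°
Minute hand = 31×6 = 186°
Difference = |315.5 - 186| = 129.5°


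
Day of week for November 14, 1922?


Zeller's congruence:
q=14, m=11, k=22, j=19
h = (14 + ⌊13×12/5⌋ + 22 + ⌊22/4⌋ + ⌊19/4⌋ - 2×19) mod 7
= (14 + 31 + 22 + 5 + 4 - 38) mod 7
= 38 mod 7 = 3
h=3 → Tuesday

Tuesday


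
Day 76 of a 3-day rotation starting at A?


Shifts: A, B, C
Start: A (index 0)
Day 76: (0 + 76 - 1) mod 3
= 75 mod 3
= 0
Index 0 → shift A

Shift A


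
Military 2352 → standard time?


Hour: 23
23 - 12 = 11 → PM

11:52 PM


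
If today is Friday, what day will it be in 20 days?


Thursday

Start: Friday (index 4)
(4 + 20) mod 7
= 24 mod 7
= 3
Index 3 → Thursday


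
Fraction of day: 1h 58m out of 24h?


0.0819 (8.19%)

Total minutes: 1×60 + 58 = 118
Day = 24×60 = 1440 minutes
Fraction = 118/1440 ≈ 0.0819
As a percentage: 118/1440 × 100 ≈ 8.19%


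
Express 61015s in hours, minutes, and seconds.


Hours: 61015 ÷ 3600 = 16 remainder 3415
Minutes: 3415 ÷ 60 = 56 remainder 55
Seconds: 55

16h 56m 55s


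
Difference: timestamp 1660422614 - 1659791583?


631031 seconds (175.3 hours / 7.30 days)

Difference = 1660422614 - 1659791583 = 631031 seconds
In hours: 631031 / 3600 ≈ 175.3
In days: 631031 / 86400 ≈ 7.30


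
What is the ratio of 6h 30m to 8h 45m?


26:35 (0.74)

Duration 1: 390 minutes
Duration 2: 525 minutes
Ratio = 390:525
GCD = 15
Simplified = 26:35
As a decimal: 26/35 ≈ 0.74


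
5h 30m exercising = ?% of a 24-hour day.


Time: 330 minutes
Day: 1440 minutes
Percentage = (330/1440) × 100 ≈ 22.9%

22.9%


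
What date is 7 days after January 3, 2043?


Start: January 3, 2043
Add 7 days
January 3 + 7 = January 10, 2043

January 10, 2043


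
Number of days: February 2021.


28 days

Month: February (month 2)
February: 28 or 29 (leap year)
2021 leap year? No


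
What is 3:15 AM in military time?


Input: 3:15 AM
AM hour stays: 3

03:15


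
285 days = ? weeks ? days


Weeks: 285 ÷ 7 = 40 remainder 5

40 weeks 5 days


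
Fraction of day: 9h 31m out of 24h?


Total minutes: 9×60 + 31 = 571
Day = 24×60 = 1440 minutes
Fraction = 571/1440 ≈ 0.3965
As a percentage: 571/1440 × 100 ≈ 39.65%

0.3965 (39.65%)


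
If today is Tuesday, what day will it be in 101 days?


Friday

Start: Tuesday (index 1)
(1 + 101) mod 7
= 102 mod 7
= 4
Index 4 → Friday


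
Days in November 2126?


30 days

Month: November (month 11)
November has 30 days


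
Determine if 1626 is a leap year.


Rules: divisible by 4 AND (not by 100 OR by 400)
1626 ÷ 4 = 406 remainder 2 → not divisible by 4
Not divisible by 4 → not a leap year

No


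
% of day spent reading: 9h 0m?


Time: 540 minutes
Day: 1440 minutes
Percentage = (540/1440) × 100 = 37.5%

37.5%


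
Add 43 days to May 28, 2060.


July 10, 2060

Start: May 28, 2060
Add 43 days
May 28 → June 1: 31 - 28 + 1 = 4 days (43 - 4 = 39 left)
June 1 → July 1: 30 - 1 + 1 = 30 days (39 - 30 = 9 left)
July 1 + 9 = July 10, 2060


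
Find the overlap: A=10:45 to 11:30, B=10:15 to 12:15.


Meeting A: 645-690 (in minutes from midnight)
Meeting B: 615-735
Overlap start = max(645, 615) = 645
Overlap end = min(690, 735) = 690
Overlap = max(0, 690 - 645) = 45 min

45 minutes


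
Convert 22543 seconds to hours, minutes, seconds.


6h 15m 43s

Hours: 22543 ÷ 3600 = 6 remainder 943
Minutes: 943 ÷ 60 = 15 remainder 43
Seconds: 43


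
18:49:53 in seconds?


67793 seconds

Hours: 18 × 3600 = 64800
Minutes: 49 × 60 = 2940
Seconds: 53
Total = 64800 + 2940 + 53 = 67793


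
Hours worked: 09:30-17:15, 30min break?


Total time = (17×60+15) - (9×60+30)
= 1035 - 570 = 465 min
Minus break: 465 - 30 = 435 min
= 7h 15m

7h 15m (435 minutes)


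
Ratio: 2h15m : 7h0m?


Duration 1: 135 minutes
Duration 2: 420 minutes
Ratio = 135:420
GCD = 15
Simplified = 9:28
As a decimal: 9/28 ≈ 0.32

9:28 (0.32)
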